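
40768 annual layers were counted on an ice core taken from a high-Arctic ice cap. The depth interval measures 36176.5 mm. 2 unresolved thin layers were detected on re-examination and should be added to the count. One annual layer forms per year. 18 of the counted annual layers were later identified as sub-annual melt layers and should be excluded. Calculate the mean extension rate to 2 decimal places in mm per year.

0.89 mm per year

Correcting the raw count gives 40768 − 18 + 2 = 40752 true annual layers.
36176.5 mm over 40752 years gives 36176.5 / 40752 ≈ 0.89 mm per year.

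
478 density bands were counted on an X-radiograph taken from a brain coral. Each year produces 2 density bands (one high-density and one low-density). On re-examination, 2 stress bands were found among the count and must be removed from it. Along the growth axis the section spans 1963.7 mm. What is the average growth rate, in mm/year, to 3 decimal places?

8.251 mm/year

True density band count = 478 − 2 = 476.
Dividing by 2 density bands per year: 476 / 2 = 238 years.
1963.7 mm over 238 years gives 1963.7 / 238 ≈ 8.251 mm/year.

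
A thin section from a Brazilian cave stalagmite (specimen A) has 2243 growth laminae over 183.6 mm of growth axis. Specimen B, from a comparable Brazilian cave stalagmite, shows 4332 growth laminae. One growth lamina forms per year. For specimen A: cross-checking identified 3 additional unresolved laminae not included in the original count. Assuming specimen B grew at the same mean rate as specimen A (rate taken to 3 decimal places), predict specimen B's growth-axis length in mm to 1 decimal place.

355.2 mm

Specimen A: after corrections the count is 2243 + 3 = 2246 growth laminae.
A: 183.6 mm over 2246 years gives 183.6 / 2246 ≈ 0.082 mm per year.
For B, 0.082 mm/year × 4332 years = 355.2 mm.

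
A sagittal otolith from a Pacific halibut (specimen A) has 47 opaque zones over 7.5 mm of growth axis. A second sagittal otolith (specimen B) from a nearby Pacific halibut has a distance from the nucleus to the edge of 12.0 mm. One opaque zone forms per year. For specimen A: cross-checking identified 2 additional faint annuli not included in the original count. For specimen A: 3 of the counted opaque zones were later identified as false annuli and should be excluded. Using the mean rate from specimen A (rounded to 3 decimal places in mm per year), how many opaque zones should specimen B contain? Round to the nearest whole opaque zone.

Specimen A: after corrections the count is 47 − 3 + 2 = 46 opaque zones.
A: Mean rate = 7.5 mm / 46 years ≈ 0.163 mm per year.
For B, 12.0 / 0.163 = 73.62 years ≈ 74 opaque zones.

74 opaque zones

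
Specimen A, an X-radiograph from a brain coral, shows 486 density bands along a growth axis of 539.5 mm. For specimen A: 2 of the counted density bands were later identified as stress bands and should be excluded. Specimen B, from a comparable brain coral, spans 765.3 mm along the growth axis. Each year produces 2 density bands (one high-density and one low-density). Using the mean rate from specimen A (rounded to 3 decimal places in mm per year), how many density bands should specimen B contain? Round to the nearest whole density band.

Specimen A: after corrections the count is 486 − 2 = 484 density bands.
Specimen A: dividing by 2 density bands per year: 484 / 2 = 242 years.
A: Mean rate = 539.5 mm / 242 years ≈ 2.229 mm per year.
Specimen B: 765.3 mm / 2.229 mm per year = 343.34 years; at 2 density bands per year that is 343.34 × 2 ≈ 687 density bands.

687 density bands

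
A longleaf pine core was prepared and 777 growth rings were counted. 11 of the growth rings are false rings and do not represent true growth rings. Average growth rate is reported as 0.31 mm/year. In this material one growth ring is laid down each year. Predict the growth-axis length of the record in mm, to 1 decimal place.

237.5 mm

Adjusted count: 777 − 11 = 766 growth rings.
Length ≈ 0.31 × 766 = 237.5 mm.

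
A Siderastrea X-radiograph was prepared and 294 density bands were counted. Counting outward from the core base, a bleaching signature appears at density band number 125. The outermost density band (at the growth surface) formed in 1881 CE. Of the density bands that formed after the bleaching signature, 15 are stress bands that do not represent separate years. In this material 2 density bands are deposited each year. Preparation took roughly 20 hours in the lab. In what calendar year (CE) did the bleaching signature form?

1804 CE

The bleaching signature sits at density band 125 from the core base, so 294 − 125 = 169 density bands formed after it.
169 − 15 false = 154 true density bands after the bleaching signature.
Dividing by 2 density bands per year: 154 / 2 = 77 years.
1881 − 77 = 1804 CE.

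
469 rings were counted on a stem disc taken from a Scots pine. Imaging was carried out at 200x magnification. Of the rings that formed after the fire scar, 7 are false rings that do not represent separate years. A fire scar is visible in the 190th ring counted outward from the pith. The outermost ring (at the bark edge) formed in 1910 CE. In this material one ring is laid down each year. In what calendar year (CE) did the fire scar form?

1638 CE

The fire scar sits at ring 190 from the pith, so 469 − 190 = 279 rings formed after it.
Removing the 7 false rings leaves 279 − 7 = 272 true rings beyond the fire scar.
The ring at the bark edge is 1910 CE, so the fire scar dates to 1910 − 272 = 1638 CE.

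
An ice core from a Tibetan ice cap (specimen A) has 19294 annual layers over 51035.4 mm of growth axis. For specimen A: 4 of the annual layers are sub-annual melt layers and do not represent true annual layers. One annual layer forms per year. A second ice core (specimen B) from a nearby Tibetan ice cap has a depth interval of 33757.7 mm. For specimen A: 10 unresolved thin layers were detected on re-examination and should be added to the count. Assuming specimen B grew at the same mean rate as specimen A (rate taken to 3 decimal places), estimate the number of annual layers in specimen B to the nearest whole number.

12768 annual layers

Specimen A: after corrections the count is 19294 − 4 + 10 = 19300 annual layers.
A: Extension rate ≈ 51035.4 / 19300 = 2.644 mm per year.
B spans 33757.7 / 2.644 = 12767.66 years ≈ 12768 annual layers.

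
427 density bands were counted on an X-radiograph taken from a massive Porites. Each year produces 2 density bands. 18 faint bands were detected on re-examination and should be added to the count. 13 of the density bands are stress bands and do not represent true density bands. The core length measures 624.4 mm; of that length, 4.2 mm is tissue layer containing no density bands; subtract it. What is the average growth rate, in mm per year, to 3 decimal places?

2.871 mm per year

Adjusted count: 427 − 13 + 18 = 432 density bands.
432 density bands at 2 per year is 432 / 2 = 216 years.
Net length = 624.4 − 4.2 = 620.2 mm.
Mean rate = 620.2 mm / 216 years ≈ 2.871 mm per year.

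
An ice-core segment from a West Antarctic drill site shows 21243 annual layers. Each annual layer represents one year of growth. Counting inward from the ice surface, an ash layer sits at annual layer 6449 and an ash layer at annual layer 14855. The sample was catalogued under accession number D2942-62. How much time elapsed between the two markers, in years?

8406 yr

The two markers are separated by 14855 − 6449 = 8406 annual layers.
That is 8406 years at one annual layer per year.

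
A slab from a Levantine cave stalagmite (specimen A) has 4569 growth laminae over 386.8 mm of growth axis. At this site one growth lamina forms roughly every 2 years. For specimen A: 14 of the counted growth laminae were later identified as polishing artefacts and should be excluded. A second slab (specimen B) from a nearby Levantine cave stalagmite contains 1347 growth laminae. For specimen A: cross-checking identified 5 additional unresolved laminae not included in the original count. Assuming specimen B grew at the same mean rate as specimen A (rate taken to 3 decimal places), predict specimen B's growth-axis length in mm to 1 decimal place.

113.1 mm

Specimen A: adjusted count: 4569 − 14 + 5 = 4560 growth laminae.
Specimen A: multiplying by 2 years per growth lamina: 4560 × 2 = 9120 years.
A: 386.8 mm over 9120 years gives 386.8 / 9120 ≈ 0.042 mm/yr.
Specimen B: at 2 years per growth lamina, 1347 × 2 = 2694 years. Length of B = 0.042 × 2694 = 113.1 mm.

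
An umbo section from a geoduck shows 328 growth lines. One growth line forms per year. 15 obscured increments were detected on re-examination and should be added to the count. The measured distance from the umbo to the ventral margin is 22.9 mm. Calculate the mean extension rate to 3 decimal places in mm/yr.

True growth line count = 328 + 15 = 343.
Mean rate = 22.9 mm / 343 years ≈ 0.067 mm/yr.

0.067 mm/yr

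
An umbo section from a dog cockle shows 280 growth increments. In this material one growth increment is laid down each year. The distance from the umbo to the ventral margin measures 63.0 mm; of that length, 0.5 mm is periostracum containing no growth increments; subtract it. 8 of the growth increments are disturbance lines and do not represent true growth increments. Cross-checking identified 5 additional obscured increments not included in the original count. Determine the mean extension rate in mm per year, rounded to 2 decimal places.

Adjusted count: 280 − 8 + 5 = 277 growth increments.
The growth record spans 63.0 − 0.5 = 62.5 mm.
Mean rate = 62.5 mm / 277 years ≈ 0.23 mm per year.

0.23 mm per year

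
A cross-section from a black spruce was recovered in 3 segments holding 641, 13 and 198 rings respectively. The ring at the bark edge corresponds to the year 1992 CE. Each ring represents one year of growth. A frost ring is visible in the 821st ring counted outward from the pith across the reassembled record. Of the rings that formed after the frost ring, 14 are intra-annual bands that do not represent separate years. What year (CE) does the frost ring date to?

Total rings = 641 + 13 + 198 = 852.
Between ring 821 and the bark edge there are 852 − 821 = 31 rings.
Removing the 14 false rings leaves 31 − 14 = 17 true rings beyond the frost ring.
1992 − 17 = 1975 CE.

1975 CE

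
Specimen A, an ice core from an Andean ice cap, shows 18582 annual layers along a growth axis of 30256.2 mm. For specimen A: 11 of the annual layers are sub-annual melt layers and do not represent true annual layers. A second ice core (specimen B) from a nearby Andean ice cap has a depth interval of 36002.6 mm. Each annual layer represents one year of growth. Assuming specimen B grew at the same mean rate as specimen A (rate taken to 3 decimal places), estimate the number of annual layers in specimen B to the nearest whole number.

Specimen A: adjusted count: 18582 − 11 = 18571 annual layers.
A: Extension rate ≈ 30256.2 / 18571 = 1.629 mm/yr.
Specimen B: 36002.6 mm / 1.629 mm per year = 22101.04 years ≈ 22101 annual layers.

22101 annual layers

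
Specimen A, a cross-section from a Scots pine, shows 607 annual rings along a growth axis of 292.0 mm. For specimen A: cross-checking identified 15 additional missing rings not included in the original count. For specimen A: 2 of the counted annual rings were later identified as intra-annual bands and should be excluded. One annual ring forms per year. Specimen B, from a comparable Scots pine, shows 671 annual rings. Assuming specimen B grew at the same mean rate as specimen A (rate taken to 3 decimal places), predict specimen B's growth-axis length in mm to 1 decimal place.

316.0 mm

Specimen A: true annual ring count = 607 − 2 + 15 = 620.
A: Extension rate ≈ 292.0 / 620 = 0.471 mm/yr.
Length of B = 0.471 × 671 = 316.0 mm.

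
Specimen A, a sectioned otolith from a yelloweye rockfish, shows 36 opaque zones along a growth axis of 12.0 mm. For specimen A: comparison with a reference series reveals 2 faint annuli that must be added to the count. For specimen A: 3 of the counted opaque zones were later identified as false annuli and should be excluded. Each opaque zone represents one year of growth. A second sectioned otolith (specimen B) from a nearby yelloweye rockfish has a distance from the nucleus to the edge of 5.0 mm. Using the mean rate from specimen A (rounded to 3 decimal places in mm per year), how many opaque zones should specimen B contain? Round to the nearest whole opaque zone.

Specimen A: true opaque zone count = 36 − 3 + 2 = 35.
A: Mean rate = 12.0 mm / 35 years ≈ 0.343 mm/year.
For B, 5.0 / 0.343 = 14.58 years ≈ 15 opaque zones.

15 opaque zones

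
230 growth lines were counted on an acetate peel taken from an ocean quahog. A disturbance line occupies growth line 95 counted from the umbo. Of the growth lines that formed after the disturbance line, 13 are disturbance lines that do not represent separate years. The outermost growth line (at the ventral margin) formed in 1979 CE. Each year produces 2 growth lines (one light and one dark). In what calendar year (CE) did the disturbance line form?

230 − 95 = 135 growth lines lie beyond the disturbance line toward the ventral margin.
135 − 13 false = 122 true growth lines after the disturbance line.
With 2 growth lines per year, 122 / 2 = 61 years.
Counting back 61 years from 1979 CE places the disturbance line in 1979 − 61 = 1918 CE.

1918 CE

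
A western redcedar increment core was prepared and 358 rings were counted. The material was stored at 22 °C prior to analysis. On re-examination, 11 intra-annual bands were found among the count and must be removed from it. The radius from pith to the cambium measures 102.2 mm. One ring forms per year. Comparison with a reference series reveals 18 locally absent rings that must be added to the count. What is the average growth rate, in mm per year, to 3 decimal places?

After corrections the count is 358 − 11 + 18 = 365 rings.
Extension rate ≈ 102.2 / 365 = 0.280 mm per year.

0.280 mm per year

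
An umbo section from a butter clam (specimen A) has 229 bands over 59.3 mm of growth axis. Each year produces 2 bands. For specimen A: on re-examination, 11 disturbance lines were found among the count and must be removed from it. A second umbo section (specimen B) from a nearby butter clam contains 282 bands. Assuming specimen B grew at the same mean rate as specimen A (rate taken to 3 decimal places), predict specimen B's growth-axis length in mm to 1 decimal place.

Specimen A: true band count = 229 − 11 = 218.
Specimen A: with 2 bands per year, 218 / 2 = 109 years.
A: 59.3 mm over 109 years gives 59.3 / 109 ≈ 0.544 mm/year.
Specimen B: dividing by 2 bands per year: 282 / 2 = 141 years. Length of B = 0.544 × 141 = 76.7 mm.

76.7 mm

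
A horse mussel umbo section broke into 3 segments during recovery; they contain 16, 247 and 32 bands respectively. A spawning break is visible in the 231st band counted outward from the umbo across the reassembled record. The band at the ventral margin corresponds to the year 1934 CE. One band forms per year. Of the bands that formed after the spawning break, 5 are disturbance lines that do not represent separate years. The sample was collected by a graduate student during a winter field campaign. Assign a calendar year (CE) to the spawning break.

1875 CE

Total bands = 16 + 247 + 32 = 295.
Between band 231 and the ventral margin there are 295 − 231 = 64 bands.
64 − 5 false = 59 true bands after the spawning break.
Counting back 59 years from 1934 CE places the spawning break in 1934 − 59 = 1875 CE.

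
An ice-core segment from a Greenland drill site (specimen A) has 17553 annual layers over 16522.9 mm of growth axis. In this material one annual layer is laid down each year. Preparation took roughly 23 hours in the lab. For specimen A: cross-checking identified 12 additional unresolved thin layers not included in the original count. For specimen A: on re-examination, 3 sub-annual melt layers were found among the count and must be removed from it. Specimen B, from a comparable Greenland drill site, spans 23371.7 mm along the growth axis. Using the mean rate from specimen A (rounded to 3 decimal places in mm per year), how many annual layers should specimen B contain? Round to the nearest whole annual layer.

Specimen A: true annual layer count = 17553 − 3 + 12 = 17562.
A: Mean rate = 16522.9 mm / 17562 years ≈ 0.941 mm per year.
Specimen B: 23371.7 mm / 0.941 mm per year = 24837.09 years ≈ 24837 annual layers.

24837 annual layers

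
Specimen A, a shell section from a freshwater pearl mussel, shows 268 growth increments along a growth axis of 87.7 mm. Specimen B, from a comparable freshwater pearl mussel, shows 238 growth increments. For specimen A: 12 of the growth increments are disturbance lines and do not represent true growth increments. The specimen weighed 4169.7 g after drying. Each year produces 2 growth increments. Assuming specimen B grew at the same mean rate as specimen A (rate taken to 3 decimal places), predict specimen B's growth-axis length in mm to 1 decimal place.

Specimen A: adjusted count: 268 − 12 = 256 growth increments.
Specimen A: dividing by 2 growth increments per year: 256 / 2 = 128 years.
A: Extension rate ≈ 87.7 / 128 = 0.685 mm/yr.
Specimen B: with 2 growth increments per year, 238 / 2 = 119 years. B's length ≈ 0.685 × 119 = 81.5 mm.

81.5 mm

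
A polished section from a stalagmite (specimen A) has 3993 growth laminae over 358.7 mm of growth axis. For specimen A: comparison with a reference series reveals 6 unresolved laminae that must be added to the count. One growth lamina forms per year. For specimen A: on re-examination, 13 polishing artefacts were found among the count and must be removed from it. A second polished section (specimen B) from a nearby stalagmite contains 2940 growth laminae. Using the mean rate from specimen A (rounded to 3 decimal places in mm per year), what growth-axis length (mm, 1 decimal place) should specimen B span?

Specimen A: true growth lamina count = 3993 − 13 + 6 = 3986.
A: Extension rate ≈ 358.7 / 3986 = 0.090 mm per year.
For B, 0.090 mm/year × 2940 years = 264.6 mm.

264.6 mm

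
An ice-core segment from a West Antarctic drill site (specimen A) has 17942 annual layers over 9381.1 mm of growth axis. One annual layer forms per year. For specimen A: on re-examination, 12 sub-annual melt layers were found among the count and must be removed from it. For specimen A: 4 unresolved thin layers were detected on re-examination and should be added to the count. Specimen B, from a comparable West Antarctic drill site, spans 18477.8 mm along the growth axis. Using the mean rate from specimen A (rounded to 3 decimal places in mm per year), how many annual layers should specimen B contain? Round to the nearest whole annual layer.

35330 annual layers

Specimen A: correcting the raw count gives 17942 − 12 + 4 = 17934 true annual layers.
A: Mean rate = 9381.1 mm / 17934 years ≈ 0.523 mm/year.
For B, 18477.8 / 0.523 = 35330.40 years ≈ 35330 annual layers.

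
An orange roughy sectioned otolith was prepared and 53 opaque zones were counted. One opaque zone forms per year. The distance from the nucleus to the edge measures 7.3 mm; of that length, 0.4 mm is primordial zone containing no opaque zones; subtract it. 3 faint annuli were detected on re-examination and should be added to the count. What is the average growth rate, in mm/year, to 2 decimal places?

Adjusted count: 53 + 3 = 56 opaque zones.
Removing the 0.4 mm offcut leaves 7.3 − 0.4 = 6.9 mm.
Extension rate ≈ 6.9 / 56 = 0.12 mm/year.

0.12 mm/year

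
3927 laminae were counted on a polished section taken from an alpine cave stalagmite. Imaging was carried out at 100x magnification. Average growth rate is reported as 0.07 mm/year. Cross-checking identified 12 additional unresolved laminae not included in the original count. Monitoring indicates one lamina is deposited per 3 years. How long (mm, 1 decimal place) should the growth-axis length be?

After corrections the count is 3927 + 12 = 3939 laminae.
At 3 years per lamina, 3939 × 3 = 11817 years.
Length ≈ 0.07 × 11817 = 827.2 mm.

827.2 mm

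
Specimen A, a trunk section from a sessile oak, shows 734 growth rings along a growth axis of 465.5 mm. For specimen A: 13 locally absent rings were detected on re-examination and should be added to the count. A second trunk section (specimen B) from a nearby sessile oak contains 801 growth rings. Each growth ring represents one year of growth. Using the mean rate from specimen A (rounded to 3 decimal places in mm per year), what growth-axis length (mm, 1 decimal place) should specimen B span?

Specimen A: true growth ring count = 734 + 13 = 747.
A: Mean rate = 465.5 mm / 747 years ≈ 0.623 mm/year.
Length of B = 0.623 × 801 = 499.0 mm.

499.0 mm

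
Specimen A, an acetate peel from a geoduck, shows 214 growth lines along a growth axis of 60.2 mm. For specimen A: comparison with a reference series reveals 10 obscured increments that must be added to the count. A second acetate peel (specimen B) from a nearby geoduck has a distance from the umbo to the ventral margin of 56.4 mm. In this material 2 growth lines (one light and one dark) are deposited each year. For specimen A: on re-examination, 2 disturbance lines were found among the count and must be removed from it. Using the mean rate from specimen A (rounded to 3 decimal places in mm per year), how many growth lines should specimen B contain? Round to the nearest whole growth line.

Specimen A: correcting the raw count gives 214 − 2 + 10 = 222 true growth lines.
Specimen A: dividing by 2 growth lines per year: 222 / 2 = 111 years.
A: Extension rate ≈ 60.2 / 111 = 0.542 mm/year.
B spans 56.4 / 0.542 = 104.06 years; at 2 growth lines per year that is 104.06 × 2 ≈ 208 growth lines.

208 growth lines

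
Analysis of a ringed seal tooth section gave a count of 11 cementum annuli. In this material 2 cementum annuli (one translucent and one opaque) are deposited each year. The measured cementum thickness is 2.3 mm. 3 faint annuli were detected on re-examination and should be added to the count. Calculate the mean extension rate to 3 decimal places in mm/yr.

Adjusted count: 11 + 3 = 14 cementum annuli.
With 2 cementum annuli per year, 14 / 2 = 7 years.
2.3 mm over 7 years gives 2.3 / 7 ≈ 0.329 mm/yr.

0.329 mm/yr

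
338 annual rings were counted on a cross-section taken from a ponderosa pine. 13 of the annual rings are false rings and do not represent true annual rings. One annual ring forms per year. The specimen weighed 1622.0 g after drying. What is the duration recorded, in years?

Correcting the raw count gives 338 − 13 = 325 true annual rings.
At one annual ring per year, that is 325 years.

325 years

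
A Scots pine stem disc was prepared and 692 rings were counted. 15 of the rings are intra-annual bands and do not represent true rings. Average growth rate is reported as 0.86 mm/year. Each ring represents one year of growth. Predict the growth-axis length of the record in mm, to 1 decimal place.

582.2 mm

True ring count = 692 − 15 = 677.
677 years at 0.86 mm/year gives 0.86 × 677 = 582.2 mm.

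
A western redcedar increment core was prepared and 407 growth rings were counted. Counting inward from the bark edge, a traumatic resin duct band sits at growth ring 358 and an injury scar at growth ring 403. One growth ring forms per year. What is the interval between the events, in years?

45 years

403 − 358 = 45 growth rings lie between the two events.
One growth ring per year makes the interval 45 years.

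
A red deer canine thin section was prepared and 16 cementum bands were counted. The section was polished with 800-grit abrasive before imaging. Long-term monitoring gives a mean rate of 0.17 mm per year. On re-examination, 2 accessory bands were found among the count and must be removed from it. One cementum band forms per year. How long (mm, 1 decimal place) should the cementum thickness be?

2.4 mm

True cementum band count = 16 − 2 = 14.
Predicted length = 0.17 mm/year × 14 years = 2.4 mm.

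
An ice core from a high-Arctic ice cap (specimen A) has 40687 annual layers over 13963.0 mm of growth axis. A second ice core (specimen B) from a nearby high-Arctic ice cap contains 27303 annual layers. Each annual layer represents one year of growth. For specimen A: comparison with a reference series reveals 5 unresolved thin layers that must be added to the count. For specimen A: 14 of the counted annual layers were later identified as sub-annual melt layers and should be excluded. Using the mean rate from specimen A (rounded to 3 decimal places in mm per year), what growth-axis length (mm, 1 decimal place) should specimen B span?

Specimen A: correcting the raw count gives 40687 − 14 + 5 = 40678 true annual layers.
A: Mean rate = 13963.0 mm / 40678 years ≈ 0.343 mm/year.
For B, 0.343 mm/year × 27303 years = 9364.9 mm.

9364.9 mm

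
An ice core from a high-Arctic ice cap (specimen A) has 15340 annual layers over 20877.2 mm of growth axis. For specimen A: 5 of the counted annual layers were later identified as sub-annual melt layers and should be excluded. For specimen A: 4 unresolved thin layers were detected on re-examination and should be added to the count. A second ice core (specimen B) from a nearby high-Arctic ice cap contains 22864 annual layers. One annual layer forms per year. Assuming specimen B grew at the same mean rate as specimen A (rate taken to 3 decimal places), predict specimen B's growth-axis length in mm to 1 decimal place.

31117.9 mm

Specimen A: after corrections the count is 15340 − 5 + 4 = 15339 annual layers.
A: Extension rate ≈ 20877.2 / 15339 = 1.361 mm per year.
For B, 1.361 mm/year × 22864 years = 31117.9 mm.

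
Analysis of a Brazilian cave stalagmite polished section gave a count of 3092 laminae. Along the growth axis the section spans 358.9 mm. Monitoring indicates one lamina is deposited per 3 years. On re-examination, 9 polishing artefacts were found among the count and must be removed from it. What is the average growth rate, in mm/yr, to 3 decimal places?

0.039 mm/yr

Adjusted count: 3092 − 9 = 3083 laminae.
3083 laminae at 3 years each span 3083 × 3 = 9249 years.
Mean rate = 358.9 mm / 9249 years ≈ 0.039 mm/yr.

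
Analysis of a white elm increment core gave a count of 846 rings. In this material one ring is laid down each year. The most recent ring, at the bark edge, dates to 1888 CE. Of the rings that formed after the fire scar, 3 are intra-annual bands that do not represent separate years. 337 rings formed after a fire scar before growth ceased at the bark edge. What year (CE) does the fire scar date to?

1554 CE

337 rings formed after the fire scar.
337 − 3 false = 334 true rings after the fire scar.
1888 − 334 = 1554 CE.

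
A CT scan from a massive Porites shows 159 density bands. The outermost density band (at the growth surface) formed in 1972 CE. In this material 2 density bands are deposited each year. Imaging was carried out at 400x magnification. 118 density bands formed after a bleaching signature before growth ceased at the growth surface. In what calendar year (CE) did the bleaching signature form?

1913 CE

118 density bands post-date the bleaching signature.
118 density bands at 2 per year is 118 / 2 = 59 years.
Counting back 59 years from 1972 CE places the bleaching signature in 1972 − 59 = 1913 CE.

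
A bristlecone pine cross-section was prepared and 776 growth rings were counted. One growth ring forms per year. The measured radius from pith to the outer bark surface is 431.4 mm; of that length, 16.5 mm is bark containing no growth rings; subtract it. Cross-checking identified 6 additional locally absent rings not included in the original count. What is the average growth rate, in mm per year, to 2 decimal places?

Adjusted count: 776 + 6 = 782 growth rings.
Removing the 16.5 mm offcut leaves 431.4 − 16.5 = 414.9 mm.
Extension rate ≈ 414.9 / 782 = 0.53 mm per year.

0.53 mm per year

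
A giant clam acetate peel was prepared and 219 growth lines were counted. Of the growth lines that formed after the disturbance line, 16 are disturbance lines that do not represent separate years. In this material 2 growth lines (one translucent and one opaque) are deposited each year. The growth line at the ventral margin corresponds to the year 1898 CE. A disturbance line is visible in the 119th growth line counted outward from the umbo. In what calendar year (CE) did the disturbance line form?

1856 CE

Between growth line 119 and the ventral margin there are 219 − 119 = 100 growth lines.
Excluding 16 false growth lines: 100 − 16 = 84.
Dividing by 2 growth lines per year: 84 / 2 = 42 years.
The growth line at the ventral margin is 1898 CE, so the disturbance line dates to 1898 − 42 = 1856 CE.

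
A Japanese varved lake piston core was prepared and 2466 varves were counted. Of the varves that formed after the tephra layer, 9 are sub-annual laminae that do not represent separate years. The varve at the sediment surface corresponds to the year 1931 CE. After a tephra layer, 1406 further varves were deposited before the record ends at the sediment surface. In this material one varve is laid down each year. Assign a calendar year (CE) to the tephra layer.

1406 varves formed after the tephra layer.
Excluding 9 false varves: 1406 − 9 = 1397.
1931 − 1397 = 534 CE.

534 CE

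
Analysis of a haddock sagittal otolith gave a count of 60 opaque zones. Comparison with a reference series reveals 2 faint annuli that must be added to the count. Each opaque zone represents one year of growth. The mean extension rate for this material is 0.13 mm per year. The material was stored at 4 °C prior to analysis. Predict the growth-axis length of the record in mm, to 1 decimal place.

8.1 mm

Correcting the raw count gives 60 + 2 = 62 true opaque zones.
Length ≈ 0.13 × 62 = 8.1 mm.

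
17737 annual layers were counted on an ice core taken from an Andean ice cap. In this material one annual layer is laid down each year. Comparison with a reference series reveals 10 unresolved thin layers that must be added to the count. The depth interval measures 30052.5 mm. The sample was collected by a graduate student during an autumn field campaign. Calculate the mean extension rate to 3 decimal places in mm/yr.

1.693 mm/yr

Correcting the raw count gives 17737 + 10 = 17747 true annual layers.
Mean rate = 30052.5 mm / 17747 years ≈ 1.693 mm/yr.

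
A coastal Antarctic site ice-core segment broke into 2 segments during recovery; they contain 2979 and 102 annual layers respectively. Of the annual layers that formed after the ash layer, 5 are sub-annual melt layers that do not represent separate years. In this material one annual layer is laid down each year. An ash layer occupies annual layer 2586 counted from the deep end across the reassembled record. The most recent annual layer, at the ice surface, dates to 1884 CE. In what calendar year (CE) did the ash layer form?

Total annual layers = 2979 + 102 = 3081.
The ash layer sits at annual layer 2586 from the deep end, so 3081 − 2586 = 495 annual layers formed after it.
Excluding 5 false annual layers: 495 − 5 = 490.
1884 − 490 = 1394 CE.

1394 CE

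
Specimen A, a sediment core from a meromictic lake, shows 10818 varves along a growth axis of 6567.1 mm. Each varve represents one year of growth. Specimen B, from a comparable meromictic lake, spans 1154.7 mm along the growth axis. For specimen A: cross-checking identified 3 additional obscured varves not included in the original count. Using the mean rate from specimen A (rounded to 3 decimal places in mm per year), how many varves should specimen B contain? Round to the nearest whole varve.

1902 varves

Specimen A: true varve count = 10818 + 3 = 10821.
A: Extension rate ≈ 6567.1 / 10821 = 0.607 mm/year.
Specimen B: 1154.7 mm / 0.607 mm per year = 1902.31 years ≈ 1902 varves.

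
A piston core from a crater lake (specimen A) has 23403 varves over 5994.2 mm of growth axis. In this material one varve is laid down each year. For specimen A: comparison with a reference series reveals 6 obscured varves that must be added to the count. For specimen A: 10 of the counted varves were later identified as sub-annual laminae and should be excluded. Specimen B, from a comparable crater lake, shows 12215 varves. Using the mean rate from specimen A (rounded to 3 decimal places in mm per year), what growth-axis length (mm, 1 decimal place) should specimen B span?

Specimen A: true varve count = 23403 − 10 + 6 = 23399.
A: Extension rate ≈ 5994.2 / 23399 = 0.256 mm/yr.
Length of B = 0.256 × 12215 = 3127.0 mm.

3127.0 mm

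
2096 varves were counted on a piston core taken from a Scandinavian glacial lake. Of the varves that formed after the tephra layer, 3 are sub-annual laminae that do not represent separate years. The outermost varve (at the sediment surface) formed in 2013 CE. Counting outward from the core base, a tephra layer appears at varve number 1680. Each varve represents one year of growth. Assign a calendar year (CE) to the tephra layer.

2096 − 1680 = 416 varves lie beyond the tephra layer toward the sediment surface.
Removing the 3 false varves leaves 416 − 3 = 413 true varves beyond the tephra layer.
The varve at the sediment surface is 2013 CE, so the tephra layer dates to 2013 − 413 = 1600 CE.

1600 CE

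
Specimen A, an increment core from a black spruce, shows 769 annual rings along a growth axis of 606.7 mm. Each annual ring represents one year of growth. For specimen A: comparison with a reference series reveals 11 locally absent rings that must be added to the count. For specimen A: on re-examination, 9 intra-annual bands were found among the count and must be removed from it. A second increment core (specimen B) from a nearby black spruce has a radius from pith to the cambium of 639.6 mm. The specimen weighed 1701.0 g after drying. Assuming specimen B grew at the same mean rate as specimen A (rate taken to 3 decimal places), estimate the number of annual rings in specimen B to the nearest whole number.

Specimen A: correcting the raw count gives 769 − 9 + 11 = 771 true annual rings.
A: 606.7 mm over 771 years gives 606.7 / 771 ≈ 0.787 mm/yr.
For B, 639.6 / 0.787 = 812.71 years ≈ 813 annual rings.

813 annual rings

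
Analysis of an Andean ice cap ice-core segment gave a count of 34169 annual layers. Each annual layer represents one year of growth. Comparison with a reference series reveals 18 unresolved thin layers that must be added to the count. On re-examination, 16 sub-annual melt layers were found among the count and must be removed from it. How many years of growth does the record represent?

After corrections the count is 34169 − 16 + 18 = 34171 annual layers.
At one annual layer per year, that is 34171 years.

34171 years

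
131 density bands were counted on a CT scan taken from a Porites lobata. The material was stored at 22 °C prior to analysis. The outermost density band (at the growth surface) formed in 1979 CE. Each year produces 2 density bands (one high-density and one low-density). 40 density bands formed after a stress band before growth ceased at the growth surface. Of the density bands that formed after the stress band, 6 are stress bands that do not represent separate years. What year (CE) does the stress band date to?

1962 CE

There are 40 density bands younger than the stress band.
Removing the 6 false density bands leaves 40 − 6 = 34 true density bands beyond the stress band.
Dividing by 2 density bands per year: 34 / 2 = 17 years.
The density band at the growth surface is 1979 CE, so the stress band dates to 1979 − 17 = 1962 CE.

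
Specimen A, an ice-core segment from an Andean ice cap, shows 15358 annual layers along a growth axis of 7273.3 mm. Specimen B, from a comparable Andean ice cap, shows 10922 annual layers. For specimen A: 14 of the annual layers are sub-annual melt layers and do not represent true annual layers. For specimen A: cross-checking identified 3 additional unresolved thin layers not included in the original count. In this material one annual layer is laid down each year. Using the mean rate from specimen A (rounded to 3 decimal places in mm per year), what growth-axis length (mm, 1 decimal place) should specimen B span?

Specimen A: correcting the raw count gives 15358 − 14 + 3 = 15347 true annual layers.
A: Extension rate ≈ 7273.3 / 15347 = 0.474 mm/yr.
For B, 0.474 mm/year × 10922 years = 5177.0 mm.

5177.0 mm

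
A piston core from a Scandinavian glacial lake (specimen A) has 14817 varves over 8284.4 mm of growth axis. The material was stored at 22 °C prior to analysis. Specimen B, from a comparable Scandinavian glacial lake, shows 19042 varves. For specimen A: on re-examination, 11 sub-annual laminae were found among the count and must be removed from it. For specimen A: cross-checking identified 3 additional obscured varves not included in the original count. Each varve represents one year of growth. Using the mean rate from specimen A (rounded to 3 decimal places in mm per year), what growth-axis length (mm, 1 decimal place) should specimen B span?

10644.5 mm

Specimen A: true varve count = 14817 − 11 + 3 = 14809.
A: 8284.4 mm over 14809 years gives 8284.4 / 14809 ≈ 0.559 mm/year.
For B, 0.559 mm/year × 19042 years = 10644.5 mm.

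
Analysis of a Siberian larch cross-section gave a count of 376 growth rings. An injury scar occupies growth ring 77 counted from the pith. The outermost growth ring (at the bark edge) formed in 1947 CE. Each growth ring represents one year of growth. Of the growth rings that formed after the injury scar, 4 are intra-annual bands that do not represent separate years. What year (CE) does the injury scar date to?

1652 CE

Between growth ring 77 and the bark edge there are 376 − 77 = 299 growth rings.
Removing the 4 false growth rings leaves 299 − 4 = 295 true growth rings beyond the injury scar.
1947 − 295 = 1652 CE.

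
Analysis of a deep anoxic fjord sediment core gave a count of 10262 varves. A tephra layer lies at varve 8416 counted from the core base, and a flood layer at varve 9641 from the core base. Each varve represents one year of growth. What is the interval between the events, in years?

1225 years

The two markers are separated by 9641 − 8416 = 1225 varves.
At one varve per year, 1225 years elapsed between them.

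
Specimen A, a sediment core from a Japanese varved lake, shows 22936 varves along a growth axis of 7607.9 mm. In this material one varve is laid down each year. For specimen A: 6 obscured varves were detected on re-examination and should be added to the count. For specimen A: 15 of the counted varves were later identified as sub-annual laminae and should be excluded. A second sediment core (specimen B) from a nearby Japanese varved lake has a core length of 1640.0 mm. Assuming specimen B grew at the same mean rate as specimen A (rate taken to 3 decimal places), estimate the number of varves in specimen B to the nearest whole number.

Specimen A: adjusted count: 22936 − 15 + 6 = 22927 varves.
A: 7607.9 mm over 22927 years gives 7607.9 / 22927 ≈ 0.332 mm/yr.
B spans 1640.0 / 0.332 = 4939.76 years ≈ 4940 varves.

4940 varves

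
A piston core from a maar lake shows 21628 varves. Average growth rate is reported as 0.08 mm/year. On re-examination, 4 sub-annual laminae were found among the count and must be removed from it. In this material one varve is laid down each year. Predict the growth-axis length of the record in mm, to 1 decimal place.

Correcting the raw count gives 21628 − 4 = 21624 true varves.
Length ≈ 0.08 × 21624 = 1729.9 mm.

1729.9 mm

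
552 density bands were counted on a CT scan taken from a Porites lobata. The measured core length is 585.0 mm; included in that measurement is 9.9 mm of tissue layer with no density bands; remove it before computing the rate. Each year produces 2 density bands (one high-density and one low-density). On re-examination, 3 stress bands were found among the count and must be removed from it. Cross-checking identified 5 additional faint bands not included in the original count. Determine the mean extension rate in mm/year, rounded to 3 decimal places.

2.076 mm/year

Correcting the raw count gives 552 − 3 + 5 = 554 true density bands.
Dividing by 2 density bands per year: 554 / 2 = 277 years.
Removing the 9.9 mm offcut leaves 585.0 − 9.9 = 575.1 mm.
Extension rate ≈ 575.1 / 277 = 2.076 mm/year.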